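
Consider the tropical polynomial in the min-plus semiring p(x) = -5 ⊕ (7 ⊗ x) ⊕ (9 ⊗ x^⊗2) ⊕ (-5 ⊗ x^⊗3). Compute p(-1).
p(-1) = -8

A tropical monomial a ⊗ x^⊗i evaluates to a + i · x. Evaluating each term at x = -1:
  Term 0 contributes -5 + 0 · -1 = -5
  Term 1 contributes 7 + 1 · -1 = 6
  Term 2 contributes 9 + 2 · -1 = 7
  Term 3 contributes -5 + 3 · -1 = -8
p(-1) = ⊕ of these = min[-5, 6, 7, -8] = -8.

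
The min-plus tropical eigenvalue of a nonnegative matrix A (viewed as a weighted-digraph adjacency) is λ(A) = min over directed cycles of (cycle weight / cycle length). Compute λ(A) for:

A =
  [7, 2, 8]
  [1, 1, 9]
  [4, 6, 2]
λ(A) = 1

Enumerate directed cycles and compute their means (weight / length). Sample:
  cycle 0 → 0: weight = 7, length = 1, mean = 7/1 ≈ 7.000
  cycle 1 → 1: weight = 1, length = 1, mean = 1/1 ≈ 1.000
  cycle 2 → 2: weight = 2, length = 1, mean = 2/1 ≈ 2.000
  cycle 0 → 1 → 0: weight = 3, length = 2, mean = 3/2 ≈ 1.500
  cycle 0 → 2 → 0: weight = 12, length = 2, mean = 12/2 ≈ 6.000
  cycle 1 → 0 → 1: weight = 3, length = 2, mean = 3/2 ≈ 1.500
Minimum mean = 1.000, attained e.g. along the cycle 1 → 1 with weight 1 and length 1. So λ(A) = 1/1 = 1.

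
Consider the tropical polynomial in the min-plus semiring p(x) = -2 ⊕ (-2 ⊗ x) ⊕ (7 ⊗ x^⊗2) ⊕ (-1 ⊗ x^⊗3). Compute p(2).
p(2) = -2

A tropical monomial a ⊗ x^⊗i evaluates to a + i · x. Evaluating each term at x = 2:
  Term 0 contributes -2 + 0 · 2 = -2
  Term 1 contributes -2 + 1 · 2 = 0
  Term 2 contributes 7 + 2 · 2 = 11
  Term 3 contributes -1 + 3 · 2 = 5
p(2) = ⊕ of these = min[-2, 0, 11, 5] = -2.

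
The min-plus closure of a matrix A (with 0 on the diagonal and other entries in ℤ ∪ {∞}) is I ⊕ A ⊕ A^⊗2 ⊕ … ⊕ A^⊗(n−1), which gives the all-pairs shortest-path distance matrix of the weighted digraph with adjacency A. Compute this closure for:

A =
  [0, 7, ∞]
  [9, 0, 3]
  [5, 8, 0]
Closure =
  [0, 7, 10]
  [8, 0, 3]
  [5, 8, 0]

This is the Floyd-Warshall all-pairs shortest-path computation. For each intermediate vertex k = 0, 1, …, 2, update dist[i][j] ← min(dist[i][j], dist[i][k] + dist[k][j]). The final matrix gives, for each (i, j), the minimum total weight of any directed path from i to j (possibly empty when i = j).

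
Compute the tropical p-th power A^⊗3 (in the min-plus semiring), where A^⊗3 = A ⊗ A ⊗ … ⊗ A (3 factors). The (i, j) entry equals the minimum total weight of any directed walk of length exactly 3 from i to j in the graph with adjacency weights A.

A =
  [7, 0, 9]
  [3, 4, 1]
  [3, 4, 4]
A^⊗3 =
  [4, 3, 5]
  [6, 4, 4]
  [6, 7, 4]

Each entry (A^⊗3)_ij equals the minimum over all length-3 walks i = v_0 → v_1 → … → v_3 = j of Σ_t A[v_t][v_{t+1}]. For example, for (i, j) = (0, 2) we minimise over 9 possible intermediate vertex sequences; the minimum is 5, attained along the walk 0 → 1 → 1 → 2.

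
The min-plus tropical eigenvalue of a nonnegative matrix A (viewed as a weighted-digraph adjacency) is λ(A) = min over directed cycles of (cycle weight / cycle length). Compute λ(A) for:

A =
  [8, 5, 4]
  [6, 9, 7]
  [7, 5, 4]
λ(A) = 4

Enumerate directed cycles and compute their means (weight / length). Sample:
  cycle 0 → 0: weight = 8, length = 1, mean = 8/1 ≈ 8.000
  cycle 1 → 1: weight = 9, length = 1, mean = 9/1 ≈ 9.000
  cycle 2 → 2: weight = 4, length = 1, mean = 4/1 ≈ 4.000
  cycle 0 → 1 → 0: weight = 11, length = 2, mean = 11/2 ≈ 5.500
  cycle 0 → 2 → 0: weight = 11, length = 2, mean = 11/2 ≈ 5.500
  cycle 1 → 0 → 1: weight = 11, length = 2, mean = 11/2 ≈ 5.500
Minimum mean = 4.000, attained e.g. along the cycle 2 → 2 with weight 4 and length 1. So λ(A) = 4/1 = 4.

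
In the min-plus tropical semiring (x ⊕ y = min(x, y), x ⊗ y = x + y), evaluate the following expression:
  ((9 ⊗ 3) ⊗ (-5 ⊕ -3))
((9 ⊗ 3) ⊗ (-5 ⊕ -3)) = 7

Expand innermost to outermost. Recall ⊕ takes the minimum of its arguments and ⊗ takes their sum. Working out the expression ((9 ⊗ 3) ⊗ (-5 ⊕ -3)) gives 7.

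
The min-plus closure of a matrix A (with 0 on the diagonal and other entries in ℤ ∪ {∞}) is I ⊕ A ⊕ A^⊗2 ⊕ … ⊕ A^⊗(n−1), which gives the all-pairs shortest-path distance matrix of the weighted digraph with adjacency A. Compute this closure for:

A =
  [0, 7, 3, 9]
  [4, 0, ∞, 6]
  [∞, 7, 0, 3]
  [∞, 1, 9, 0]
Closure =
  [0, 7, 3, 6]
  [4, 0, 7, 6]
  [8, 4, 0, 3]
  [5, 1, 8, 0]

This is the Floyd-Warshall all-pairs shortest-path computation. For each intermediate vertex k = 0, 1, …, 3, update dist[i][j] ← min(dist[i][j], dist[i][k] + dist[k][j]). The final matrix gives, for each (i, j), the minimum total weight of any directed path from i to j (possibly empty when i = j).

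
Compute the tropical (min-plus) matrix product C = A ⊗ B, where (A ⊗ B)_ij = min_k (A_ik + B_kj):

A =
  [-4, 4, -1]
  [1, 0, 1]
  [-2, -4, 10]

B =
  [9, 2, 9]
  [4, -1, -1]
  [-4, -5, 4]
A ⊗ B =
  [-5, -6, 3]
  [-3, -4, -1]
  [0, -5, -5]

Apply the min-plus product entry-by-entry:
  C[0][0] = min over k of (A[0][0] + B[0][0] = -4 + 9 = 5, A[0][1] + B[1][0] = 4 + 4 = 8, A[0][2] + B[2][0] = -1 + -4 = -5) = -5 (attained at k = 2)
  C[0][1] = min over k of (A[0][0] + B[0][1] = -4 + 2 = -2, A[0][1] + B[1][1] = 4 + -1 = 3, A[0][2] + B[2][1] = -1 + -5 = -6) = -6 (attained at k = 2)
  C[0][2] = min over k of (A[0][0] + B[0][2] = -4 + 9 = 5, A[0][1] + B[1][2] = 4 + -1 = 3, A[0][2] + B[2][2] = -1 + 4 = 3) = 3 (attained at k = 1)
  C[1][0] = min over k of (A[1][0] + B[0][0] = 1 + 9 = 10, A[1][1] + B[1][0] = 0 + 4 = 4, A[1][2] + B[2][0] = 1 + -4 = -3) = -3 (attained at k = 2)
  C[1][1] = min over k of (A[1][0] + B[0][1] = 1 + 2 = 3, A[1][1] + B[1][1] = 0 + -1 = -1, A[1][2] + B[2][1] = 1 + -5 = -4) = -4 (attained at k = 2)
  C[1][2] = min over k of (A[1][0] + B[0][2] = 1 + 9 = 10, A[1][1] + B[1][2] = 0 + -1 = -1, A[1][2] + B[2][2] = 1 + 4 = 5) = -1 (attained at k = 1)
  C[2][0] = min over k of (A[2][0] + B[0][0] = -2 + 9 = 7, A[2][1] + B[1][0] = -4 + 4 = 0, A[2][2] + B[2][0] = 10 + -4 = 6) = 0 (attained at k = 1)
  C[2][1] = min over k of (A[2][0] + B[0][1] = -2 + 2 = 0, A[2][1] + B[1][1] = -4 + -1 = -5, A[2][2] + B[2][1] = 10 + -5 = 5) = -5 (attained at k = 1)
  C[2][2] = min over k of (A[2][0] + B[0][2] = -2 + 9 = 7, A[2][1] + B[1][2] = -4 + -1 = -5, A[2][2] + B[2][2] = 10 + 4 = 14) = -5 (attained at k = 1)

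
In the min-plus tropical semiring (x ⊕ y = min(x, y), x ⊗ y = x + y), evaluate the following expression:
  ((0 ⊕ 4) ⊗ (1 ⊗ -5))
((0 ⊕ 4) ⊗ (1 ⊗ -5)) = -4

Expand innermost to outermost. Recall ⊕ takes the minimum of its arguments and ⊗ takes their sum. Working out the expression ((0 ⊕ 4) ⊗ (1 ⊗ -5)) gives -4.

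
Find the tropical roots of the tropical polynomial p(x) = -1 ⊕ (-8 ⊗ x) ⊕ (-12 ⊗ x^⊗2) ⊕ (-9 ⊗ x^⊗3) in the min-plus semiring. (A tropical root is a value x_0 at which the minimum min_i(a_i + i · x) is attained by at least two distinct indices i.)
Roots: {-3, 4, 7}

Each tropical root is a break point of the lower envelope of the lines y = a_i + i · x (there are 4 lines, with slopes 0, 1, ..., 3). Only the lines that attain the minimum somewhere contribute to roots; other lines are dominated. Here the surviving (envelope) indices are i = 3, i = 2, i = 1, i = 0.
Intersections between consecutive envelope lines give the roots: for adjacent envelope indices i < j the intersection is x = (a_i − a_j) / (j − i). Reading off the sorted break points: {-3, 4, 7}.
Verification: at each break x_0, at least two indices attain the minimum of min_i(a_i + i · x_0).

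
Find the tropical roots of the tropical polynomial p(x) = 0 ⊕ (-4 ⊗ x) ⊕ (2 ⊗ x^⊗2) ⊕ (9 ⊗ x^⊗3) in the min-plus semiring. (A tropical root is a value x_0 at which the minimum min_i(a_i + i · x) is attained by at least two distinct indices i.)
Roots: {-7, -6, 4}

Each tropical root is a break point of the lower envelope of the lines y = a_i + i · x (there are 4 lines, with slopes 0, 1, ..., 3). Only the lines that attain the minimum somewhere contribute to roots; other lines are dominated. Here the surviving (envelope) indices are i = 3, i = 2, i = 1, i = 0.
Intersections between consecutive envelope lines give the roots: for adjacent envelope indices i < j the intersection is x = (a_i − a_j) / (j − i). Reading off the sorted break points: {-7, -6, 4}.
Verification: at each break x_0, at least two indices attain the minimum of min_i(a_i + i · x_0).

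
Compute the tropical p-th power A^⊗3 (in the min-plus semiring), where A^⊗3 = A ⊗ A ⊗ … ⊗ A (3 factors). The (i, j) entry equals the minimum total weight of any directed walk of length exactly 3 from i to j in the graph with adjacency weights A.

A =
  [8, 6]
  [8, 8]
A^⊗3 =
  [22, 20]
  [22, 22]

Each entry (A^⊗3)_ij equals the minimum over all length-3 walks i = v_0 → v_1 → … → v_3 = j of Σ_t A[v_t][v_{t+1}]. For example, for (i, j) = (0, 1) we minimise over 4 possible intermediate vertex sequences; the minimum is 20, attained along the walk 0 → 1 → 0 → 1.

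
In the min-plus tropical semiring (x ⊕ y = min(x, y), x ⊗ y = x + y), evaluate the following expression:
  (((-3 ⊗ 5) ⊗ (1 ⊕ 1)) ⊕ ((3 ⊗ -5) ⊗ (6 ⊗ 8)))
(((-3 ⊗ 5) ⊗ (1 ⊕ 1)) ⊕ ((3 ⊗ -5) ⊗ (6 ⊗ 8))) = 3

Expand innermost to outermost. Recall ⊕ takes the minimum of its arguments and ⊗ takes their sum. Working out the expression (((-3 ⊗ 5) ⊗ (1 ⊕ 1)) ⊕ ((3 ⊗ -5) ⊗ (6 ⊗ 8))) gives 3.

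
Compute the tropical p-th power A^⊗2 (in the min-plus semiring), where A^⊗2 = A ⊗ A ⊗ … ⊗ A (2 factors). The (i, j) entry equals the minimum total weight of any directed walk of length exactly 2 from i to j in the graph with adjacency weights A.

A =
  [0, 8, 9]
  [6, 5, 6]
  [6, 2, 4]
A^⊗2 =
  [0, 8, 9]
  [6, 8, 10]
  [6, 6, 8]

Each entry (A^⊗2)_ij equals the minimum over all length-2 walks i = v_0 → v_1 → … → v_2 = j of Σ_t A[v_t][v_{t+1}]. For example, for (i, j) = (0, 2) we minimise over 3 possible intermediate vertex sequences; the minimum is 9, attained along the walk 0 → 0 → 2.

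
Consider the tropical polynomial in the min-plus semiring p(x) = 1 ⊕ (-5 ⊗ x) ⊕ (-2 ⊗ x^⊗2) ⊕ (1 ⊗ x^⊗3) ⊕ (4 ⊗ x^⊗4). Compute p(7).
p(7) = 1

A tropical monomial a ⊗ x^⊗i evaluates to a + i · x. Evaluating each term at x = 7:
  Term 0 contributes 1 + 0 · 7 = 1
  Term 1 contributes -5 + 1 · 7 = 2
  Term 2 contributes -2 + 2 · 7 = 12
  Term 3 contributes 1 + 3 · 7 = 22
  Term 4 contributes 4 + 4 · 7 = 32
p(7) = ⊕ of these = min[1, 2, 12, 22, 32] = 1.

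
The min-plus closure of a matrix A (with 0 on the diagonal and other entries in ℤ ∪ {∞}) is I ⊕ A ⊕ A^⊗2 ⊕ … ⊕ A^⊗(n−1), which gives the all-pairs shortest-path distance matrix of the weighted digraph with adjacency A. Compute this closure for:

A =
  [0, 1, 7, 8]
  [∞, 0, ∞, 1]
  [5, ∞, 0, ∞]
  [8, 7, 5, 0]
Closure =
  [0, 1, 7, 2]
  [9, 0, 6, 1]
  [5, 6, 0, 7]
  [8, 7, 5, 0]

This is the Floyd-Warshall all-pairs shortest-path computation. For each intermediate vertex k = 0, 1, …, 3, update dist[i][j] ← min(dist[i][j], dist[i][k] + dist[k][j]). The final matrix gives, for each (i, j), the minimum total weight of any directed path from i to j (possibly empty when i = j).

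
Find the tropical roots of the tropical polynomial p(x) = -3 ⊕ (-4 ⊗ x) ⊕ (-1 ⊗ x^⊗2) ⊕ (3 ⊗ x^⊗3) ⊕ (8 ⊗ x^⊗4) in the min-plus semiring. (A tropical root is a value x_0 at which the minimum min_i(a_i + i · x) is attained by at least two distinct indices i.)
Roots: {-5, -4, -3, 1}

Each tropical root is a break point of the lower envelope of the lines y = a_i + i · x (there are 5 lines, with slopes 0, 1, ..., 4). Only the lines that attain the minimum somewhere contribute to roots; other lines are dominated. Here the surviving (envelope) indices are i = 4, i = 3, i = 2, i = 1, i = 0.
Intersections between consecutive envelope lines give the roots: for adjacent envelope indices i < j the intersection is x = (a_i − a_j) / (j − i). Reading off the sorted break points: {-5, -4, -3, 1}.
Verification: at each break x_0, at least two indices attain the minimum of min_i(a_i + i · x_0).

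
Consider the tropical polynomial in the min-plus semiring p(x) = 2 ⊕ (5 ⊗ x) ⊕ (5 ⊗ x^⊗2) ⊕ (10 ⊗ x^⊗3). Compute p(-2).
p(-2) = 1

A tropical monomial a ⊗ x^⊗i evaluates to a + i · x. Evaluating each term at x = -2:
  Term 0 contributes 2 + 0 · -2 = 2
  Term 1 contributes 5 + 1 · -2 = 3
  Term 2 contributes 5 + 2 · -2 = 1
  Term 3 contributes 10 + 3 · -2 = 4
p(-2) = ⊕ of these = min[2, 3, 1, 4] = 1.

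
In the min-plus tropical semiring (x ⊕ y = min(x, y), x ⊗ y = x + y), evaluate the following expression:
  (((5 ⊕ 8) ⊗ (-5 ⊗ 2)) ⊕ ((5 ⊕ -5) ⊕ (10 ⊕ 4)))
(((5 ⊕ 8) ⊗ (-5 ⊗ 2)) ⊕ ((5 ⊕ -5) ⊕ (10 ⊕ 4))) = -5

Expand innermost to outermost. Recall ⊕ takes the minimum of its arguments and ⊗ takes their sum. Working out the expression (((5 ⊕ 8) ⊗ (-5 ⊗ 2)) ⊕ ((5 ⊕ -5) ⊕ (10 ⊕ 4))) gives -5.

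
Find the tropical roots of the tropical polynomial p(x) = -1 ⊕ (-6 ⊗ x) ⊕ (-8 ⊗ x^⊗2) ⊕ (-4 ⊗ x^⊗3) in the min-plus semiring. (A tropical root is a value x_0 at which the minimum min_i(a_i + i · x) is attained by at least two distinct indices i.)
Roots: {-4, 2, 5}

Each tropical root is a break point of the lower envelope of the lines y = a_i + i · x (there are 4 lines, with slopes 0, 1, ..., 3). Only the lines that attain the minimum somewhere contribute to roots; other lines are dominated. Here the surviving (envelope) indices are i = 3, i = 2, i = 1, i = 0.
Intersections between consecutive envelope lines give the roots: for adjacent envelope indices i < j the intersection is x = (a_i − a_j) / (j − i). Reading off the sorted break points: {-4, 2, 5}.
Verification: at each break x_0, at least two indices attain the minimum of min_i(a_i + i · x_0).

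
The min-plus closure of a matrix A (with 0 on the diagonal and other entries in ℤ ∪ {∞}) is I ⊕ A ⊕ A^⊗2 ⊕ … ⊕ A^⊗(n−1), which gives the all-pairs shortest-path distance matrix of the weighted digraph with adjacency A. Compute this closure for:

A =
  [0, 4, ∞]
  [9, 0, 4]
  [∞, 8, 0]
Closure =
  [0, 4, 8]
  [9, 0, 4]
  [17, 8, 0]

This is the Floyd-Warshall all-pairs shortest-path computation. For each intermediate vertex k = 0, 1, …, 2, update dist[i][j] ← min(dist[i][j], dist[i][k] + dist[k][j]). The final matrix gives, for each (i, j), the minimum total weight of any directed path from i to j (possibly empty when i = j).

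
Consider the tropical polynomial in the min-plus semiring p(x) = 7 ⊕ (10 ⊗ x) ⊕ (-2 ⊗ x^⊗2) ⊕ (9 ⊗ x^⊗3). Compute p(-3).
p(-3) = -8

A tropical monomial a ⊗ x^⊗i evaluates to a + i · x. Evaluating each term at x = -3:
  Term 0 contributes 7 + 0 · -3 = 7
  Term 1 contributes 10 + 1 · -3 = 7
  Term 2 contributes -2 + 2 · -3 = -8
  Term 3 contributes 9 + 3 · -3 = 0
p(-3) = ⊕ of these = min[7, 7, -8, 0] = -8.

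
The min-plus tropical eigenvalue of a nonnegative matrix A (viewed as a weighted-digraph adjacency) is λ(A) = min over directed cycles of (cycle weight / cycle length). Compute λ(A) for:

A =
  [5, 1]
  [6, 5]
λ(A) = 7/2

Enumerate directed cycles and compute their means (weight / length). Sample:
  cycle 0 → 0: weight = 5, length = 1, mean = 5/1 ≈ 5.000
  cycle 1 → 1: weight = 5, length = 1, mean = 5/1 ≈ 5.000
  cycle 0 → 1 → 0: weight = 7, length = 2, mean = 7/2 ≈ 3.500
  cycle 1 → 0 → 1: weight = 7, length = 2, mean = 7/2 ≈ 3.500
Minimum mean = 3.500, attained e.g. along the cycle 0 → 1 → 0 with weight 7 and length 2. So λ(A) = 7/2 = 7/2.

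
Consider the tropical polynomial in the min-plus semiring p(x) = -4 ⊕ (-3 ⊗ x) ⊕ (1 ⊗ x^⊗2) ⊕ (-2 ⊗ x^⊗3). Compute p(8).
p(8) = -4

A tropical monomial a ⊗ x^⊗i evaluates to a + i · x. Evaluating each term at x = 8:
  Term 0 contributes -4 + 0 · 8 = -4
  Term 1 contributes -3 + 1 · 8 = 5
  Term 2 contributes 1 + 2 · 8 = 17
  Term 3 contributes -2 + 3 · 8 = 22
p(8) = ⊕ of these = min[-4, 5, 17, 22] = -4.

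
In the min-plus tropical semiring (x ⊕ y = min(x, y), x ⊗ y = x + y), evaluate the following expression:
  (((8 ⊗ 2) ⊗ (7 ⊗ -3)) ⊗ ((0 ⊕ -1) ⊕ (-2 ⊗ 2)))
(((8 ⊗ 2) ⊗ (7 ⊗ -3)) ⊗ ((0 ⊕ -1) ⊕ (-2 ⊗ 2))) = 13

Expand innermost to outermost. Recall ⊕ takes the minimum of its arguments and ⊗ takes their sum. Working out the expression (((8 ⊗ 2) ⊗ (7 ⊗ -3)) ⊗ ((0 ⊕ -1) ⊕ (-2 ⊗ 2))) gives 13.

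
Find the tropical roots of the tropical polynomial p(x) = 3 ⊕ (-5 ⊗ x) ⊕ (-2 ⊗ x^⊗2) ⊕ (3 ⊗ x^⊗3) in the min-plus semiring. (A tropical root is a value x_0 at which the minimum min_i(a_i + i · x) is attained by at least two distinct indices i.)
Roots: {-5, -3, 8}

Each tropical root is a break point of the lower envelope of the lines y = a_i + i · x (there are 4 lines, with slopes 0, 1, ..., 3). Only the lines that attain the minimum somewhere contribute to roots; other lines are dominated. Here the surviving (envelope) indices are i = 3, i = 2, i = 1, i = 0.
Intersections between consecutive envelope lines give the roots: for adjacent envelope indices i < j the intersection is x = (a_i − a_j) / (j − i). Reading off the sorted break points: {-5, -3, 8}.
Verification: at each break x_0, at least two indices attain the minimum of min_i(a_i + i · x_0).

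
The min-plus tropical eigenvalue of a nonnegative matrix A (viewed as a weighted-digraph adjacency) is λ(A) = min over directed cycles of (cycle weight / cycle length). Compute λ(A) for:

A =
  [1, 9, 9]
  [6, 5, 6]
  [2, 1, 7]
λ(A) = 1

Enumerate directed cycles and compute their means (weight / length). Sample:
  cycle 0 → 0: weight = 1, length = 1, mean = 1/1 ≈ 1.000
  cycle 1 → 1: weight = 5, length = 1, mean = 5/1 ≈ 5.000
  cycle 2 → 2: weight = 7, length = 1, mean = 7/1 ≈ 7.000
  cycle 0 → 1 → 0: weight = 15, length = 2, mean = 15/2 ≈ 7.500
  cycle 0 → 2 → 0: weight = 11, length = 2, mean = 11/2 ≈ 5.500
  cycle 1 → 0 → 1: weight = 15, length = 2, mean = 15/2 ≈ 7.500
Minimum mean = 1.000, attained e.g. along the cycle 0 → 0 with weight 1 and length 1. So λ(A) = 1/1 = 1.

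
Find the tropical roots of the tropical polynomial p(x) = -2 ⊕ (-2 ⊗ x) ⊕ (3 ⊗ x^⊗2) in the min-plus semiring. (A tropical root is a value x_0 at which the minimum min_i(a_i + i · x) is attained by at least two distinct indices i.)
Roots: {-5, 0}

Each tropical root is a break point of the lower envelope of the lines y = a_i + i · x (there are 3 lines, with slopes 0, 1, ..., 2). Only the lines that attain the minimum somewhere contribute to roots; other lines are dominated. Here the surviving (envelope) indices are i = 2, i = 1, i = 0.
Intersections between consecutive envelope lines give the roots: for adjacent envelope indices i < j the intersection is x = (a_i − a_j) / (j − i). Reading off the sorted break points: {-5, 0}.
Verification: at each break x_0, at least two indices attain the minimum of min_i(a_i + i · x_0).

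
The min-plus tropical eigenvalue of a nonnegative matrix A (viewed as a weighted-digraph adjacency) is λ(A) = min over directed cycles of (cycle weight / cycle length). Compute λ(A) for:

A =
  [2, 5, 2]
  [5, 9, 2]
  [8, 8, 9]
λ(A) = 2

Enumerate directed cycles and compute their means (weight / length). Sample:
  cycle 0 → 0: weight = 2, length = 1, mean = 2/1 ≈ 2.000
  cycle 1 → 1: weight = 9, length = 1, mean = 9/1 ≈ 9.000
  cycle 2 → 2: weight = 9, length = 1, mean = 9/1 ≈ 9.000
  cycle 0 → 1 → 0: weight = 10, length = 2, mean = 10/2 ≈ 5.000
  cycle 0 → 2 → 0: weight = 10, length = 2, mean = 10/2 ≈ 5.000
  cycle 1 → 0 → 1: weight = 10, length = 2, mean = 10/2 ≈ 5.000
Minimum mean = 2.000, attained e.g. along the cycle 0 → 0 with weight 2 and length 1. So λ(A) = 2/1 = 2.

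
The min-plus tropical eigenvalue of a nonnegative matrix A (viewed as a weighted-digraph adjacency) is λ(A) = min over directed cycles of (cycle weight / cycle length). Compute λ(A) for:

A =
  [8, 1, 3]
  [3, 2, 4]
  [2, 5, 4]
λ(A) = 2

Enumerate directed cycles and compute their means (weight / length). Sample:
  cycle 0 → 0: weight = 8, length = 1, mean = 8/1 ≈ 8.000
  cycle 1 → 1: weight = 2, length = 1, mean = 2/1 ≈ 2.000
  cycle 2 → 2: weight = 4, length = 1, mean = 4/1 ≈ 4.000
  cycle 0 → 1 → 0: weight = 4, length = 2, mean = 4/2 ≈ 2.000
  cycle 0 → 2 → 0: weight = 5, length = 2, mean = 5/2 ≈ 2.500
  cycle 1 → 0 → 1: weight = 4, length = 2, mean = 4/2 ≈ 2.000
Minimum mean = 2.000, attained e.g. along the cycle 1 → 1 with weight 2 and length 1. So λ(A) = 2/1 = 2.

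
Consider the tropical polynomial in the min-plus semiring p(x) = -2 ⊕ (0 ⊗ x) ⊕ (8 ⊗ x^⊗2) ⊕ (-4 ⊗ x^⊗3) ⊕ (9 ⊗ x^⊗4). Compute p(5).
p(5) = -2

A tropical monomial a ⊗ x^⊗i evaluates to a + i · x. Evaluating each term at x = 5:
  Term 0 contributes -2 + 0 · 5 = -2
  Term 1 contributes 0 + 1 · 5 = 5
  Term 2 contributes 8 + 2 · 5 = 18
  Term 3 contributes -4 + 3 · 5 = 11
  Term 4 contributes 9 + 4 · 5 = 29
p(5) = ⊕ of these = min[-2, 5, 18, 11, 29] = -2.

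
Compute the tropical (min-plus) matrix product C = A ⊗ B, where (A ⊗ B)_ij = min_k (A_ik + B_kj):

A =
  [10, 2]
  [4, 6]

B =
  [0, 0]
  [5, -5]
A ⊗ B =
  [7, -3]
  [4, 1]

Apply the min-plus product entry-by-entry:
  C[0][0] = min over k of (A[0][0] + B[0][0] = 10 + 0 = 10, A[0][1] + B[1][0] = 2 + 5 = 7) = 7 (attained at k = 1)
  C[0][1] = min over k of (A[0][0] + B[0][1] = 10 + 0 = 10, A[0][1] + B[1][1] = 2 + -5 = -3) = -3 (attained at k = 1)
  C[1][0] = min over k of (A[1][0] + B[0][0] = 4 + 0 = 4, A[1][1] + B[1][0] = 6 + 5 = 11) = 4 (attained at k = 0)
  C[1][1] = min over k of (A[1][0] + B[0][1] = 4 + 0 = 4, A[1][1] + B[1][1] = 6 + -5 = 1) = 1 (attained at k = 1)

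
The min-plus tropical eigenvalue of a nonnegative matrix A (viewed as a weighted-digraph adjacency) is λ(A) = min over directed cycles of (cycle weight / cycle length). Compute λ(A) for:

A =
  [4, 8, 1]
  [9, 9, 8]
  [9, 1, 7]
λ(A) = 11/3

Enumerate directed cycles and compute their means (weight / length). Sample:
  cycle 0 → 0: weight = 4, length = 1, mean = 4/1 ≈ 4.000
  cycle 1 → 1: weight = 9, length = 1, mean = 9/1 ≈ 9.000
  cycle 2 → 2: weight = 7, length = 1, mean = 7/1 ≈ 7.000
  cycle 0 → 1 → 0: weight = 17, length = 2, mean = 17/2 ≈ 8.500
  cycle 0 → 2 → 0: weight = 10, length = 2, mean = 10/2 ≈ 5.000
  cycle 1 → 0 → 1: weight = 17, length = 2, mean = 17/2 ≈ 8.500
Minimum mean = 3.667, attained e.g. along the cycle 0 → 2 → 1 → 0 with weight 11 and length 3. So λ(A) = 11/3 = 11/3.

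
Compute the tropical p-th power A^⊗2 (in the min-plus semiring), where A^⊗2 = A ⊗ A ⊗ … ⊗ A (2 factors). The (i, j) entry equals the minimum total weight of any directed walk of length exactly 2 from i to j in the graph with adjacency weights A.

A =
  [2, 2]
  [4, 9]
A^⊗2 =
  [4, 4]
  [6, 6]

Each entry (A^⊗2)_ij equals the minimum over all length-2 walks i = v_0 → v_1 → … → v_2 = j of Σ_t A[v_t][v_{t+1}]. For example, for (i, j) = (0, 1) we minimise over 2 possible intermediate vertex sequences; the minimum is 4, attained along the walk 0 → 0 → 1.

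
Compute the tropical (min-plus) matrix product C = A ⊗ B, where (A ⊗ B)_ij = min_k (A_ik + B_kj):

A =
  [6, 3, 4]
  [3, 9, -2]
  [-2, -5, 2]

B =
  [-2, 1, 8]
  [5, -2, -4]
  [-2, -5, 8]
A ⊗ B =
  [2, -1, -1]
  [-4, -7, 5]
  [-4, -7, -9]

Apply the min-plus product entry-by-entry:
  C[0][0] = min over k of (A[0][0] + B[0][0] = 6 + -2 = 4, A[0][1] + B[1][0] = 3 + 5 = 8, A[0][2] + B[2][0] = 4 + -2 = 2) = 2 (attained at k = 2)
  C[0][1] = min over k of (A[0][0] + B[0][1] = 6 + 1 = 7, A[0][1] + B[1][1] = 3 + -2 = 1, A[0][2] + B[2][1] = 4 + -5 = -1) = -1 (attained at k = 2)
  C[0][2] = min over k of (A[0][0] + B[0][2] = 6 + 8 = 14, A[0][1] + B[1][2] = 3 + -4 = -1, A[0][2] + B[2][2] = 4 + 8 = 12) = -1 (attained at k = 1)
  C[1][0] = min over k of (A[1][0] + B[0][0] = 3 + -2 = 1, A[1][1] + B[1][0] = 9 + 5 = 14, A[1][2] + B[2][0] = -2 + -2 = -4) = -4 (attained at k = 2)
  C[1][1] = min over k of (A[1][0] + B[0][1] = 3 + 1 = 4, A[1][1] + B[1][1] = 9 + -2 = 7, A[1][2] + B[2][1] = -2 + -5 = -7) = -7 (attained at k = 2)
  C[1][2] = min over k of (A[1][0] + B[0][2] = 3 + 8 = 11, A[1][1] + B[1][2] = 9 + -4 = 5, A[1][2] + B[2][2] = -2 + 8 = 6) = 5 (attained at k = 1)
  C[2][0] = min over k of (A[2][0] + B[0][0] = -2 + -2 = -4, A[2][1] + B[1][0] = -5 + 5 = 0, A[2][2] + B[2][0] = 2 + -2 = 0) = -4 (attained at k = 0)
  C[2][1] = min over k of (A[2][0] + B[0][1] = -2 + 1 = -1, A[2][1] + B[1][1] = -5 + -2 = -7, A[2][2] + B[2][1] = 2 + -5 = -3) = -7 (attained at k = 1)
  C[2][2] = min over k of (A[2][0] + B[0][2] = -2 + 8 = 6, A[2][1] + B[1][2] = -5 + -4 = -9, A[2][2] + B[2][2] = 2 + 8 = 10) = -9 (attained at k = 1)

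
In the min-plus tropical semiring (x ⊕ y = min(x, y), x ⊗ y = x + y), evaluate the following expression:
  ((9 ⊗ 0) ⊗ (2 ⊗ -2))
((9 ⊗ 0) ⊗ (2 ⊗ -2)) = 9

Expand innermost to outermost. Recall ⊕ takes the minimum of its arguments and ⊗ takes their sum. Working out the expression ((9 ⊗ 0) ⊗ (2 ⊗ -2)) gives 9.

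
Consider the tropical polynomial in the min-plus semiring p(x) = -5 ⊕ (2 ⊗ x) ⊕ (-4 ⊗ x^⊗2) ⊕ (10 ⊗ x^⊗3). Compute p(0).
p(0) = -5

A tropical monomial a ⊗ x^⊗i evaluates to a + i · x. Evaluating each term at x = 0:
  Term 0 contributes -5 + 0 · 0 = -5
  Term 1 contributes 2 + 1 · 0 = 2
  Term 2 contributes -4 + 2 · 0 = -4
  Term 3 contributes 10 + 3 · 0 = 10
p(0) = ⊕ of these = min[-5, 2, -4, 10] = -5.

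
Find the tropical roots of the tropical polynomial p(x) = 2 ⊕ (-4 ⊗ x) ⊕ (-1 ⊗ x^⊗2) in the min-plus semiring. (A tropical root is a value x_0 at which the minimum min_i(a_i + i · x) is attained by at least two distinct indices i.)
Roots: {-3, 6}

Each tropical root is a break point of the lower envelope of the lines y = a_i + i · x (there are 3 lines, with slopes 0, 1, ..., 2). Only the lines that attain the minimum somewhere contribute to roots; other lines are dominated. Here the surviving (envelope) indices are i = 2, i = 1, i = 0.
Intersections between consecutive envelope lines give the roots: for adjacent envelope indices i < j the intersection is x = (a_i − a_j) / (j − i). Reading off the sorted break points: {-3, 6}.
Verification: at each break x_0, at least two indices attain the minimum of min_i(a_i + i · x_0).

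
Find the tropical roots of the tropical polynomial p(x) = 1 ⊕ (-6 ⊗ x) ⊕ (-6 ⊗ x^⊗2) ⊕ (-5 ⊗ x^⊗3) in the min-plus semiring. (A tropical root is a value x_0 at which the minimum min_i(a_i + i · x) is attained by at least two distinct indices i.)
Roots: {-1, 0, 7}

Each tropical root is a break point of the lower envelope of the lines y = a_i + i · x (there are 4 lines, with slopes 0, 1, ..., 3). Only the lines that attain the minimum somewhere contribute to roots; other lines are dominated. Here the surviving (envelope) indices are i = 3, i = 2, i = 1, i = 0.
Intersections between consecutive envelope lines give the roots: for adjacent envelope indices i < j the intersection is x = (a_i − a_j) / (j − i). Reading off the sorted break points: {-1, 0, 7}.
Verification: at each break x_0, at least two indices attain the minimum of min_i(a_i + i · x_0).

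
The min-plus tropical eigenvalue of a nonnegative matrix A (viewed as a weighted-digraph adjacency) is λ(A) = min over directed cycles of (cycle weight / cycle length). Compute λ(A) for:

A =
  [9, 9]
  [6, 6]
λ(A) = 6

Enumerate directed cycles and compute their means (weight / length). Sample:
  cycle 0 → 0: weight = 9, length = 1, mean = 9/1 ≈ 9.000
  cycle 1 → 1: weight = 6, length = 1, mean = 6/1 ≈ 6.000
  cycle 0 → 1 → 0: weight = 15, length = 2, mean = 15/2 ≈ 7.500
  cycle 1 → 0 → 1: weight = 15, length = 2, mean = 15/2 ≈ 7.500
Minimum mean = 6.000, attained e.g. along the cycle 1 → 1 with weight 6 and length 1. So λ(A) = 6/1 = 6.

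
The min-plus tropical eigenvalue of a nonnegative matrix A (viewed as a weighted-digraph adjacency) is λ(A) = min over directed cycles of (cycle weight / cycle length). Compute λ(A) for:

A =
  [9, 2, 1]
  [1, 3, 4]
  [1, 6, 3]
λ(A) = 1

Enumerate directed cycles and compute their means (weight / length). Sample:
  cycle 0 → 0: weight = 9, length = 1, mean = 9/1 ≈ 9.000
  cycle 1 → 1: weight = 3, length = 1, mean = 3/1 ≈ 3.000
  cycle 2 → 2: weight = 3, length = 1, mean = 3/1 ≈ 3.000
  cycle 0 → 1 → 0: weight = 3, length = 2, mean = 3/2 ≈ 1.500
  cycle 0 → 2 → 0: weight = 2, length = 2, mean = 2/2 ≈ 1.000
  cycle 1 → 0 → 1: weight = 3, length = 2, mean = 3/2 ≈ 1.500
Minimum mean = 1.000, attained e.g. along the cycle 0 → 2 → 0 with weight 2 and length 2. So λ(A) = 2/2 = 1.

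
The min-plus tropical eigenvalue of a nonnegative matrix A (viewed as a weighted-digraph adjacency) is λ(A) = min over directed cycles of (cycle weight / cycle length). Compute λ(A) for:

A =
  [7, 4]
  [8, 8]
λ(A) = 6

Enumerate directed cycles and compute their means (weight / length). Sample:
  cycle 0 → 0: weight = 7, length = 1, mean = 7/1 ≈ 7.000
  cycle 1 → 1: weight = 8, length = 1, mean = 8/1 ≈ 8.000
  cycle 0 → 1 → 0: weight = 12, length = 2, mean = 12/2 ≈ 6.000
  cycle 1 → 0 → 1: weight = 12, length = 2, mean = 12/2 ≈ 6.000
Minimum mean = 6.000, attained e.g. along the cycle 0 → 1 → 0 with weight 12 and length 2. So λ(A) = 12/2 = 6.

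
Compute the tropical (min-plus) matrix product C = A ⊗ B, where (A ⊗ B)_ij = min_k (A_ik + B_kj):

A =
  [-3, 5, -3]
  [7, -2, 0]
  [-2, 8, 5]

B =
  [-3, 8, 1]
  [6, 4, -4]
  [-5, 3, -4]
A ⊗ B =
  [-8, 0, -7]
  [-5, 2, -6]
  [-5, 6, -1]

Apply the min-plus product entry-by-entry:
  C[0][0] = min over k of (A[0][0] + B[0][0] = -3 + -3 = -6, A[0][1] + B[1][0] = 5 + 6 = 11, A[0][2] + B[2][0] = -3 + -5 = -8) = -8 (attained at k = 2)
  C[0][1] = min over k of (A[0][0] + B[0][1] = -3 + 8 = 5, A[0][1] + B[1][1] = 5 + 4 = 9, A[0][2] + B[2][1] = -3 + 3 = 0) = 0 (attained at k = 2)
  C[0][2] = min over k of (A[0][0] + B[0][2] = -3 + 1 = -2, A[0][1] + B[1][2] = 5 + -4 = 1, A[0][2] + B[2][2] = -3 + -4 = -7) = -7 (attained at k = 2)
  C[1][0] = min over k of (A[1][0] + B[0][0] = 7 + -3 = 4, A[1][1] + B[1][0] = -2 + 6 = 4, A[1][2] + B[2][0] = 0 + -5 = -5) = -5 (attained at k = 2)
  C[1][1] = min over k of (A[1][0] + B[0][1] = 7 + 8 = 15, A[1][1] + B[1][1] = -2 + 4 = 2, A[1][2] + B[2][1] = 0 + 3 = 3) = 2 (attained at k = 1)
  C[1][2] = min over k of (A[1][0] + B[0][2] = 7 + 1 = 8, A[1][1] + B[1][2] = -2 + -4 = -6, A[1][2] + B[2][2] = 0 + -4 = -4) = -6 (attained at k = 1)
  C[2][0] = min over k of (A[2][0] + B[0][0] = -2 + -3 = -5, A[2][1] + B[1][0] = 8 + 6 = 14, A[2][2] + B[2][0] = 5 + -5 = 0) = -5 (attained at k = 0)
  C[2][1] = min over k of (A[2][0] + B[0][1] = -2 + 8 = 6, A[2][1] + B[1][1] = 8 + 4 = 12, A[2][2] + B[2][1] = 5 + 3 = 8) = 6 (attained at k = 0)
  C[2][2] = min over k of (A[2][0] + B[0][2] = -2 + 1 = -1, A[2][1] + B[1][2] = 8 + -4 = 4, A[2][2] + B[2][2] = 5 + -4 = 1) = -1 (attained at k = 0)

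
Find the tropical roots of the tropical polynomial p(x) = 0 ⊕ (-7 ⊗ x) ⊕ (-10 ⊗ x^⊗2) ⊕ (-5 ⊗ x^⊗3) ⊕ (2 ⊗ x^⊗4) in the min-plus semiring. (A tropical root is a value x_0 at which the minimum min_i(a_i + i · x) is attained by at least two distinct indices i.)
Roots: {-7, -5, 3, 7}

Each tropical root is a break point of the lower envelope of the lines y = a_i + i · x (there are 5 lines, with slopes 0, 1, ..., 4). Only the lines that attain the minimum somewhere contribute to roots; other lines are dominated. Here the surviving (envelope) indices are i = 4, i = 3, i = 2, i = 1, i = 0.
Intersections between consecutive envelope lines give the roots: for adjacent envelope indices i < j the intersection is x = (a_i − a_j) / (j − i). Reading off the sorted break points: {-7, -5, 3, 7}.
Verification: at each break x_0, at least two indices attain the minimum of min_i(a_i + i · x_0).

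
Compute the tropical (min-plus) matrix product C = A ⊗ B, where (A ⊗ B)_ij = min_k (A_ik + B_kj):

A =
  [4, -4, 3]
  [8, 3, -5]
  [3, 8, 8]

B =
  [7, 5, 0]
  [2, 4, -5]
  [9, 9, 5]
A ⊗ B =
  [-2, 0, -9]
  [4, 4, -2]
  [10, 8, 3]

Apply the min-plus product entry-by-entry:
  C[0][0] = min over k of (A[0][0] + B[0][0] = 4 + 7 = 11, A[0][1] + B[1][0] = -4 + 2 = -2, A[0][2] + B[2][0] = 3 + 9 = 12) = -2 (attained at k = 1)
  C[0][1] = min over k of (A[0][0] + B[0][1] = 4 + 5 = 9, A[0][1] + B[1][1] = -4 + 4 = 0, A[0][2] + B[2][1] = 3 + 9 = 12) = 0 (attained at k = 1)
  C[0][2] = min over k of (A[0][0] + B[0][2] = 4 + 0 = 4, A[0][1] + B[1][2] = -4 + -5 = -9, A[0][2] + B[2][2] = 3 + 5 = 8) = -9 (attained at k = 1)
  C[1][0] = min over k of (A[1][0] + B[0][0] = 8 + 7 = 15, A[1][1] + B[1][0] = 3 + 2 = 5, A[1][2] + B[2][0] = -5 + 9 = 4) = 4 (attained at k = 2)
  C[1][1] = min over k of (A[1][0] + B[0][1] = 8 + 5 = 13, A[1][1] + B[1][1] = 3 + 4 = 7, A[1][2] + B[2][1] = -5 + 9 = 4) = 4 (attained at k = 2)
  C[1][2] = min over k of (A[1][0] + B[0][2] = 8 + 0 = 8, A[1][1] + B[1][2] = 3 + -5 = -2, A[1][2] + B[2][2] = -5 + 5 = 0) = -2 (attained at k = 1)
  C[2][0] = min over k of (A[2][0] + B[0][0] = 3 + 7 = 10, A[2][1] + B[1][0] = 8 + 2 = 10, A[2][2] + B[2][0] = 8 + 9 = 17) = 10 (attained at k = 0)
  C[2][1] = min over k of (A[2][0] + B[0][1] = 3 + 5 = 8, A[2][1] + B[1][1] = 8 + 4 = 12, A[2][2] + B[2][1] = 8 + 9 = 17) = 8 (attained at k = 0)
  C[2][2] = min over k of (A[2][0] + B[0][2] = 3 + 0 = 3, A[2][1] + B[1][2] = 8 + -5 = 3, A[2][2] + B[2][2] = 8 + 5 = 13) = 3 (attained at k = 0)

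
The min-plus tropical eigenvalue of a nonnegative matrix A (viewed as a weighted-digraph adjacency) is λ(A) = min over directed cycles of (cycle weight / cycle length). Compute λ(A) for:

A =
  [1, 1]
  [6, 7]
λ(A) = 1

Enumerate directed cycles and compute their means (weight / length). Sample:
  cycle 0 → 0: weight = 1, length = 1, mean = 1/1 ≈ 1.000
  cycle 1 → 1: weight = 7, length = 1, mean = 7/1 ≈ 7.000
  cycle 0 → 1 → 0: weight = 7, length = 2, mean = 7/2 ≈ 3.500
  cycle 1 → 0 → 1: weight = 7, length = 2, mean = 7/2 ≈ 3.500
Minimum mean = 1.000, attained e.g. along the cycle 0 → 0 with weight 1 and length 1. So λ(A) = 1/1 = 1.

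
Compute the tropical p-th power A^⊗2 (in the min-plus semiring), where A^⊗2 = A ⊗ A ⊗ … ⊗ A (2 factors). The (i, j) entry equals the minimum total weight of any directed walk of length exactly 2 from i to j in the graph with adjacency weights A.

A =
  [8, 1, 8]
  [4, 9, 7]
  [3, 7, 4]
A^⊗2 =
  [5, 9, 8]
  [10, 5, 11]
  [7, 4, 8]

Each entry (A^⊗2)_ij equals the minimum over all length-2 walks i = v_0 → v_1 → … → v_2 = j of Σ_t A[v_t][v_{t+1}]. For example, for (i, j) = (0, 2) we minimise over 3 possible intermediate vertex sequences; the minimum is 8, attained along the walk 0 → 1 → 2.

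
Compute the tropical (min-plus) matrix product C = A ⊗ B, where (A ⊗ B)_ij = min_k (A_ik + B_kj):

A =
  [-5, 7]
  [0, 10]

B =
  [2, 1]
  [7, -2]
A ⊗ B =
  [-3, -4]
  [2, 1]

Apply the min-plus product entry-by-entry:
  C[0][0] = min over k of (A[0][0] + B[0][0] = -5 + 2 = -3, A[0][1] + B[1][0] = 7 + 7 = 14) = -3 (attained at k = 0)
  C[0][1] = min over k of (A[0][0] + B[0][1] = -5 + 1 = -4, A[0][1] + B[1][1] = 7 + -2 = 5) = -4 (attained at k = 0)
  C[1][0] = min over k of (A[1][0] + B[0][0] = 0 + 2 = 2, A[1][1] + B[1][0] = 10 + 7 = 17) = 2 (attained at k = 0)
  C[1][1] = min over k of (A[1][0] + B[0][1] = 0 + 1 = 1, A[1][1] + B[1][1] = 10 + -2 = 8) = 1 (attained at k = 0)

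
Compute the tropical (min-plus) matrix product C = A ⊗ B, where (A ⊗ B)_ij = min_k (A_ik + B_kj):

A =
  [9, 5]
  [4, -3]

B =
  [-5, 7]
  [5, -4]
A ⊗ B =
  [4, 1]
  [-1, -7]

Apply the min-plus product entry-by-entry:
  C[0][0] = min over k of (A[0][0] + B[0][0] = 9 + -5 = 4, A[0][1] + B[1][0] = 5 + 5 = 10) = 4 (attained at k = 0)
  C[0][1] = min over k of (A[0][0] + B[0][1] = 9 + 7 = 16, A[0][1] + B[1][1] = 5 + -4 = 1) = 1 (attained at k = 1)
  C[1][0] = min over k of (A[1][0] + B[0][0] = 4 + -5 = -1, A[1][1] + B[1][0] = -3 + 5 = 2) = -1 (attained at k = 0)
  C[1][1] = min over k of (A[1][0] + B[0][1] = 4 + 7 = 11, A[1][1] + B[1][1] = -3 + -4 = -7) = -7 (attained at k = 1)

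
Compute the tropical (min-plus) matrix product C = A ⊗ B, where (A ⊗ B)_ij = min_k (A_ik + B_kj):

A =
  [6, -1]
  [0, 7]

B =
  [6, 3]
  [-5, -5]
A ⊗ B =
  [-6, -6]
  [2, 2]

Apply the min-plus product entry-by-entry:
  C[0][0] = min over k of (A[0][0] + B[0][0] = 6 + 6 = 12, A[0][1] + B[1][0] = -1 + -5 = -6) = -6 (attained at k = 1)
  C[0][1] = min over k of (A[0][0] + B[0][1] = 6 + 3 = 9, A[0][1] + B[1][1] = -1 + -5 = -6) = -6 (attained at k = 1)
  C[1][0] = min over k of (A[1][0] + B[0][0] = 0 + 6 = 6, A[1][1] + B[1][0] = 7 + -5 = 2) = 2 (attained at k = 1)
  C[1][1] = min over k of (A[1][0] + B[0][1] = 0 + 3 = 3, A[1][1] + B[1][1] = 7 + -5 = 2) = 2 (attained at k = 1)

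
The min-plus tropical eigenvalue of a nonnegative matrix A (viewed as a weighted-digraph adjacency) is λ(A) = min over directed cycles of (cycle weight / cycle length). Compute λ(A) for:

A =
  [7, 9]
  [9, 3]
λ(A) = 3

Enumerate directed cycles and compute their means (weight / length). Sample:
  cycle 0 → 0: weight = 7, length = 1, mean = 7/1 ≈ 7.000
  cycle 1 → 1: weight = 3, length = 1, mean = 3/1 ≈ 3.000
  cycle 0 → 1 → 0: weight = 18, length = 2, mean = 18/2 ≈ 9.000
  cycle 1 → 0 → 1: weight = 18, length = 2, mean = 18/2 ≈ 9.000
Minimum mean = 3.000, attained e.g. along the cycle 1 → 1 with weight 3 and length 1. So λ(A) = 3/1 = 3.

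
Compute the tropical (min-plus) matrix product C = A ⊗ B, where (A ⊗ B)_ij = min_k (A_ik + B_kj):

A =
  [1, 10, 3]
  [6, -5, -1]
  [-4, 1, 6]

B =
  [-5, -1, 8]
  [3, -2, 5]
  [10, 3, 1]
A ⊗ B =
  [-4, 0, 4]
  [-2, -7, 0]
  [-9, -5, 4]

Apply the min-plus product entry-by-entry:
  C[0][0] = min over k of (A[0][0] + B[0][0] = 1 + -5 = -4, A[0][1] + B[1][0] = 10 + 3 = 13, A[0][2] + B[2][0] = 3 + 10 = 13) = -4 (attained at k = 0)
  C[0][1] = min over k of (A[0][0] + B[0][1] = 1 + -1 = 0, A[0][1] + B[1][1] = 10 + -2 = 8, A[0][2] + B[2][1] = 3 + 3 = 6) = 0 (attained at k = 0)
  C[0][2] = min over k of (A[0][0] + B[0][2] = 1 + 8 = 9, A[0][1] + B[1][2] = 10 + 5 = 15, A[0][2] + B[2][2] = 3 + 1 = 4) = 4 (attained at k = 2)
  C[1][0] = min over k of (A[1][0] + B[0][0] = 6 + -5 = 1, A[1][1] + B[1][0] = -5 + 3 = -2, A[1][2] + B[2][0] = -1 + 10 = 9) = -2 (attained at k = 1)
  C[1][1] = min over k of (A[1][0] + B[0][1] = 6 + -1 = 5, A[1][1] + B[1][1] = -5 + -2 = -7, A[1][2] + B[2][1] = -1 + 3 = 2) = -7 (attained at k = 1)
  C[1][2] = min over k of (A[1][0] + B[0][2] = 6 + 8 = 14, A[1][1] + B[1][2] = -5 + 5 = 0, A[1][2] + B[2][2] = -1 + 1 = 0) = 0 (attained at k = 1)
  C[2][0] = min over k of (A[2][0] + B[0][0] = -4 + -5 = -9, A[2][1] + B[1][0] = 1 + 3 = 4, A[2][2] + B[2][0] = 6 + 10 = 16) = -9 (attained at k = 0)
  C[2][1] = min over k of (A[2][0] + B[0][1] = -4 + -1 = -5, A[2][1] + B[1][1] = 1 + -2 = -1, A[2][2] + B[2][1] = 6 + 3 = 9) = -5 (attained at k = 0)
  C[2][2] = min over k of (A[2][0] + B[0][2] = -4 + 8 = 4, A[2][1] + B[1][2] = 1 + 5 = 6, A[2][2] + B[2][2] = 6 + 1 = 7) = 4 (attained at k = 0)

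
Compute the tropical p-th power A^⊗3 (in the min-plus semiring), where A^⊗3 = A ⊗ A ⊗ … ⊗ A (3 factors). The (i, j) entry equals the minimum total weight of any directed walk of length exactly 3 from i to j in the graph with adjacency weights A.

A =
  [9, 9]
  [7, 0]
A^⊗3 =
  [16, 9]
  [7, 0]

Each entry (A^⊗3)_ij equals the minimum over all length-3 walks i = v_0 → v_1 → … → v_3 = j of Σ_t A[v_t][v_{t+1}]. For example, for (i, j) = (0, 1) we minimise over 4 possible intermediate vertex sequences; the minimum is 9, attained along the walk 0 → 1 → 1 → 1.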